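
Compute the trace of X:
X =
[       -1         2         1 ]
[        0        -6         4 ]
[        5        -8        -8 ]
tr(X) = -1 - 6 - 8 = -15

The trace of a square matrix is the sum of its diagonal entries.
Diagonal entries of X: X[0][0] = -1, X[1][1] = -6, X[2][2] = -8.
tr(X) = -1 - 6 - 8 = -15.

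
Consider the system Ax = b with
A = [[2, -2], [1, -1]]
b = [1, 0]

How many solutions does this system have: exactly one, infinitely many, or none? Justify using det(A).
No solution

det(A) = (2)*(-1) - (-2)*(1) = 0, so A is singular.
The column space of A is span(column 1) = span([2, 1]).
b = [1, 0] is not a scalar multiple of column 1, so b ∉ column space and the system is inconsistent — no solution.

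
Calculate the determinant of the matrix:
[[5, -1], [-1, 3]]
14

For a 2×2 matrix [[a, b], [c, d]], det = ad - bc
det = (5)(3) - (-1)(-1) = 15 - 1 = 14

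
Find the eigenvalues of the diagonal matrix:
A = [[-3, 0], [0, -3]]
λ₁ = -3, λ₂ = -3

The characteristic polynomial of A is det(A - λI) = (-3 - λ)(-3 - λ) = 0.
The roots are λ = -3 and λ = -3, so the eigenvalues are the diagonal entries.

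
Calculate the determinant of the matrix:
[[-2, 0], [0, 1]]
-2

For a 2×2 matrix [[a, b], [c, d]], det = ad - bc
det = (-2)(1) - (0)(0) = -2 - 0 = -2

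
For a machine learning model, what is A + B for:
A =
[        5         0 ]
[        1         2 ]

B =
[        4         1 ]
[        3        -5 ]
A + B =
[        9         1 ]
[        4        -3 ]

Matrix addition is elementwise: (A+B)[i][j] = A[i][j] + B[i][j].
  (A+B)[0][0] = (5) + (4) = 9
  (A+B)[0][1] = (0) + (1) = 1
  (A+B)[1][0] = (1) + (3) = 4
  (A+B)[1][1] = (2) + (-5) = -3
A + B =
[        9         1 ]
[        4        -3 ]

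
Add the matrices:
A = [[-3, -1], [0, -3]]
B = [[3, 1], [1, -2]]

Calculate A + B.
[[0, 0], [1, -5]]

Add corresponding elements:
(-3)+(3)=0
(-1)+(1)=0
(0)+(1)=1
(-3)+(-2)=-5
A + B = [[0, 0], [1, -5]]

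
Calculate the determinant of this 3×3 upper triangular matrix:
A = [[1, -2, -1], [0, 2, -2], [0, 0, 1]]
2

The determinant of a triangular matrix is the product of its diagonal entries (the off-diagonal entries above the diagonal do not affect it).
det(A) = (1) * (2) * (1) = 2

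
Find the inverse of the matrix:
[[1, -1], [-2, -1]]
[[1/3, -1/3], [-2/3, -1/3]]

For [[a,b],[c,d]], inverse = (1/det)·[[d,-b],[-c,a]]
det = 1·-1 - -1·-2 = -3
Inverse = (1/-3)·[[-1, 1], [2, 1]]
        = [[1/3, -1/3], [-2/3, -1/3]]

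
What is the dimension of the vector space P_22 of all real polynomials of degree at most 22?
Dimension = 23

A polynomial of degree at most 22 can be written as a₀ + a₁x + a₂x² + … + a_22x^22, with 23 free coefficients a₀, …, a_22.
The set {1, x, x², …, x^22} is a basis: it spans P_22 (every such polynomial is a linear combination of these) and is linearly independent (a polynomial is zero iff all its coefficients are zero).
Therefore dim(P_22) = 22 + 1 = 23.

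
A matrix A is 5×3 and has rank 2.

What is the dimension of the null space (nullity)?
1

The rank-nullity theorem for an m×n matrix states:
rank(A) + nullity(A) = n (the number of columns).
Here n = 3 and rank(A) = 2, so nullity(A) = 3 - 2 = 1.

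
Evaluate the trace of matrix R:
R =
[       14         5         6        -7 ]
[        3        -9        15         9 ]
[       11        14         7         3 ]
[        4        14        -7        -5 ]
tr(R) = 14 - 9 + 7 - 5 = 7

The trace of a square matrix is the sum of its diagonal entries.
Diagonal entries of R: R[0][0] = 14, R[1][1] = -9, R[2][2] = 7, R[3][3] = -5.
tr(R) = 14 - 9 + 7 - 5 = 7.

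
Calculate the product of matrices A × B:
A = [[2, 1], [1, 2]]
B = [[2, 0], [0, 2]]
[[4, 2], [2, 4]]

Matrix multiplication:
C[0][0] = 2×2 + 1×0 = 4
C[0][1] = 2×0 + 1×2 = 2
C[1][0] = 1×2 + 2×0 = 2
C[1][1] = 1×0 + 2×2 = 4
Result: [[4, 2], [2, 4]]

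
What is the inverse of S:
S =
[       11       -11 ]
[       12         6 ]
det(S) = 198
S⁻¹ =
[     1/33      1/18 ]
[    -2/33      1/18 ]

For a 2×2 matrix S = [[a, b], [c, d]] with det(S) ≠ 0, S⁻¹ = (1/det(S)) * [[d, -b], [-c, a]].
det(S) = (11)*(6) - (-11)*(12) = 66 + 132 = 198.
S⁻¹ = (1/198) * [[6, 11], [-12, 11]].
Dividing each entry by 198 and reducing:
S⁻¹ =
[     1/33      1/18 ]
[    -2/33      1/18 ]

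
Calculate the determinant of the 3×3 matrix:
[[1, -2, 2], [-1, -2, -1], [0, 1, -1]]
3

Expansion along first row:
det = 1·det([[-2,-1],[1,-1]]) - -2·det([[-1,-1],[0,-1]]) + 2·det([[-1,-2],[0,1]])
    = 1·(-2·-1 - -1·1) - -2·(-1·-1 - -1·0) + 2·(-1·1 - -2·0)
    = 1·3 - -2·1 + 2·-1
    = 3 + 2 + -2 = 3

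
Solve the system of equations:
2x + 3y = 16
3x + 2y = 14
x = 2, y = 4

Use elimination (row reduction):
Equation 1: 2x + 3y = 16.
Equation 2: 3x + 2y = 14.
Multiply Eq1 by 3 and Eq2 by 2: 6x + 9y = 48;  6x + 4y = 28.
Subtract: (-5)y = -20, so y = 4.
Back-substitute into Eq1: 2x + 3*(4) = 16, so x = 2.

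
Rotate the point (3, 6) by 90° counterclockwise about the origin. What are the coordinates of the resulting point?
(-6, 3)

Rotation matrix R(θ) = [[cos θ, -sin θ], [sin θ, cos θ]]; for θ = 90°:
R = [[0, -1], [1, 0]]
Result: R × [3, 6]ᵀ = [0·3 + (-1)·6, 1·3 + (0)·6]ᵀ = (-6, 3)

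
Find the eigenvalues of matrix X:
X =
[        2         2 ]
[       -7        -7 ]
λ = -5, 0

Solve det(X - λI) = 0. For a 2×2 matrix the characteristic equation is λ² - (trace)λ + det = 0.
trace(X) = a + d = 2 - 7 = -5.
det(X) = a*d - b*c = (2)*(-7) - (2)*(-7) = -14 + 14 = 0.
Characteristic equation: λ² - (-5)λ + (0) = 0.
Discriminant = (-5)² - 4*(0) = 25 - 0 = 25.
λ = (-5 ± √25) / 2 = (-5 ± 5) / 2 = -5, 0.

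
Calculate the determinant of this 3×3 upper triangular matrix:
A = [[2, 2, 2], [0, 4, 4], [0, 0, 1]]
8

The determinant of a triangular matrix is the product of its diagonal entries (the off-diagonal entries above the diagonal do not affect it).
det(A) = (2) * (4) * (1) = 8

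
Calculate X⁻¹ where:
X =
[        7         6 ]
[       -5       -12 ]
det(X) = -54
X⁻¹ =
[      2/9       1/9 ]
[    -5/54     -7/54 ]

For a 2×2 matrix X = [[a, b], [c, d]] with det(X) ≠ 0, X⁻¹ = (1/det(X)) * [[d, -b], [-c, a]].
det(X) = (7)*(-12) - (6)*(-5) = -84 + 30 = -54.
X⁻¹ = (1/-54) * [[-12, -6], [5, 7]].
Dividing each entry by -54 and reducing:
X⁻¹ =
[      2/9       1/9 ]
[    -5/54     -7/54 ]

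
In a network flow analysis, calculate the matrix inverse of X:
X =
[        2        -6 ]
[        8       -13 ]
det(X) = 22
X⁻¹ =
[   -13/22      3/11 ]
[    -4/11      1/11 ]

For a 2×2 matrix X = [[a, b], [c, d]] with det(X) ≠ 0, X⁻¹ = (1/det(X)) * [[d, -b], [-c, a]].
det(X) = (2)*(-13) - (-6)*(8) = -26 + 48 = 22.
X⁻¹ = (1/22) * [[-13, 6], [-8, 2]].
Dividing each entry by 22 and reducing:
X⁻¹ =
[   -13/22      3/11 ]
[    -4/11      1/11 ]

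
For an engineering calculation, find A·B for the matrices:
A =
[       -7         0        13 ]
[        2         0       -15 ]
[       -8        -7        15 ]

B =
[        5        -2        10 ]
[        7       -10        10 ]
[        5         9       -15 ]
AB =
[       30       131      -265 ]
[      -65      -139       245 ]
[      -14       221      -375 ]

Matrix multiplication: (AB)[i][j] = sum over k of A[i][k] * B[k][j].
  (AB)[0][0] = (-7)*(5) + (0)*(7) + (13)*(5) = 30
  (AB)[0][1] = (-7)*(-2) + (0)*(-10) + (13)*(9) = 131
  (AB)[0][2] = (-7)*(10) + (0)*(10) + (13)*(-15) = -265
  (AB)[1][0] = (2)*(5) + (0)*(7) + (-15)*(5) = -65
  (AB)[1][1] = (2)*(-2) + (0)*(-10) + (-15)*(9) = -139
  (AB)[1][2] = (2)*(10) + (0)*(10) + (-15)*(-15) = 245
  (AB)[2][0] = (-8)*(5) + (-7)*(7) + (15)*(5) = -14
  (AB)[2][1] = (-8)*(-2) + (-7)*(-10) + (15)*(9) = 221
  (AB)[2][2] = (-8)*(10) + (-7)*(10) + (15)*(-15) = -375
AB =
[       30       131      -265 ]
[      -65      -139       245 ]
[      -14       221      -375 ]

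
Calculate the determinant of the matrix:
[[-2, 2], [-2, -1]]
6

For a 2×2 matrix [[a, b], [c, d]], det = ad - bc
det = (-2)(-1) - (2)(-2) = 2 - -4 = 6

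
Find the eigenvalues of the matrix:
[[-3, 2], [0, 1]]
λ = -3 and λ = 1

Characteristic equation: det(A - λI) = 0
λ² - (trace)λ + (det) = 0
λ² - (-2)λ + (-3) = 0
λ² + 2λ - 3 = 0
Solving: λ = -3, 1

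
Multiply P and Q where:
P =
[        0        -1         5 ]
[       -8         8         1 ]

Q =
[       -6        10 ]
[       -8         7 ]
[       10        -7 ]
PQ =
[       58       -42 ]
[       -6       -31 ]

Matrix multiplication: (PQ)[i][j] = sum over k of P[i][k] * Q[k][j].
  (PQ)[0][0] = (0)*(-6) + (-1)*(-8) + (5)*(10) = 58
  (PQ)[0][1] = (0)*(10) + (-1)*(7) + (5)*(-7) = -42
  (PQ)[1][0] = (-8)*(-6) + (8)*(-8) + (1)*(10) = -6
  (PQ)[1][1] = (-8)*(10) + (8)*(7) + (1)*(-7) = -31
PQ =
[       58       -42 ]
[       -6       -31 ]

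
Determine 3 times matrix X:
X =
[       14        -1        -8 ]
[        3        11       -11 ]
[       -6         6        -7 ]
3X =
[       42        -3       -24 ]
[        9        33       -33 ]
[      -18        18       -21 ]

Scalar multiplication is elementwise: (3X)[i][j] = 3 * X[i][j].
  (3X)[0][0] = 3 * (14) = 42
  (3X)[0][1] = 3 * (-1) = -3
  (3X)[0][2] = 3 * (-8) = -24
  (3X)[1][0] = 3 * (3) = 9
  (3X)[1][1] = 3 * (11) = 33
  (3X)[1][2] = 3 * (-11) = -33
  (3X)[2][0] = 3 * (-6) = -18
  (3X)[2][1] = 3 * (6) = 18
  (3X)[2][2] = 3 * (-7) = -21
3X =
[       42        -3       -24 ]
[        9        33       -33 ]
[      -18        18       -21 ]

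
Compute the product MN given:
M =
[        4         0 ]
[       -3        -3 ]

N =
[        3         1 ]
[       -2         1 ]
MN =
[       12         4 ]
[       -3        -6 ]

Matrix multiplication: (MN)[i][j] = sum over k of M[i][k] * N[k][j].
  (MN)[0][0] = (4)*(3) + (0)*(-2) = 12
  (MN)[0][1] = (4)*(1) + (0)*(1) = 4
  (MN)[1][0] = (-3)*(3) + (-3)*(-2) = -3
  (MN)[1][1] = (-3)*(1) + (-3)*(1) = -6
MN =
[       12         4 ]
[       -3        -6 ]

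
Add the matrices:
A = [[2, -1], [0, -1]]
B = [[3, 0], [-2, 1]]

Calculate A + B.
[[5, -1], [-2, 0]]

Add corresponding elements:
(2)+(3)=5
(-1)+(0)=-1
(0)+(-2)=-2
(-1)+(1)=0
A + B = [[5, -1], [-2, 0]]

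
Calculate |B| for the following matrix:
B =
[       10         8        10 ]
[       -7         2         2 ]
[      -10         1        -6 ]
det(B) = -506

Expand along row 0 (cofactor expansion): det(B) = a*(e*i - f*h) - b*(d*i - f*g) + c*(d*h - e*g), where the 3×3 is [[a, b, c], [d, e, f], [g, h, i]].
Minor M_00 = (2)*(-6) - (2)*(1) = -12 - 2 = -14.
Minor M_01 = (-7)*(-6) - (2)*(-10) = 42 + 20 = 62.
Minor M_02 = (-7)*(1) - (2)*(-10) = -7 + 20 = 13.
det(B) = (10)*(-14) - (8)*(62) + (10)*(13) = -140 - 496 + 130 = -506.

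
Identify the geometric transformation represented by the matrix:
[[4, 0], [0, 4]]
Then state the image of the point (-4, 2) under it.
uniform scaling by factor 4; image of (-4, 2) is (-16, 8)

This is a diagonal matrix with equal entries 4, so it scales both axes by the same factor 4.
The matrix [[4, 0], [0, 4]] represents: uniform scaling by factor 4.
Applying it to (-4, 2): [4·-4 + 0·2, 0·-4 + 4·2] = (-16, 8).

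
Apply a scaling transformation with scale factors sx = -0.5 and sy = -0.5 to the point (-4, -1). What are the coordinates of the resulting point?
(2.0, 0.5)

Scaling matrix:
[[-0.50, 0], [0, -0.50]]
Result: (-4 × -0.5, -1 × -0.5) = (2.0, 0.5)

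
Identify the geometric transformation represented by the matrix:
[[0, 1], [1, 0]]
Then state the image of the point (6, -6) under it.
reflection across the line y = x; image of (6, -6) is (-6, 6)

This is a symmetric orthogonal matrix with determinant -1, which characterizes a reflection in ℝ².
The matrix [[0, 1], [1, 0]] represents: reflection across the line y = x.
Applying it to (6, -6): [0·6 + 1·-6, 1·6 + 0·-6] = (-6, 6).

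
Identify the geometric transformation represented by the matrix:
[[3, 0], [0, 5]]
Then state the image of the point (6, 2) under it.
non-uniform scaling by (3, 5); image of (6, 2) is (18, 10)

This is diagonal with distinct entries, so it scales the x-axis by 3 and the y-axis by 5.
The matrix [[3, 0], [0, 5]] represents: non-uniform scaling by (3, 5).
Applying it to (6, 2): [3·6 + 0·2, 0·6 + 5·2] = (18, 10).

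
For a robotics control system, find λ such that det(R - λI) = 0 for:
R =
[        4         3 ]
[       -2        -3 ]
λ = -2, 3

Solve det(R - λI) = 0. For a 2×2 matrix the characteristic equation is λ² - (trace)λ + det = 0.
trace(R) = a + d = 4 - 3 = 1.
det(R) = a*d - b*c = (4)*(-3) - (3)*(-2) = -12 + 6 = -6.
Characteristic equation: λ² - (1)λ + (-6) = 0.
Discriminant = (1)² - 4*(-6) = 1 + 24 = 25.
λ = (1 ± √25) / 2 = (1 ± 5) / 2 = -2, 3.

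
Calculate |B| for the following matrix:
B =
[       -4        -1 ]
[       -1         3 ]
det(B) = -13

For a 2×2 matrix [[a, b], [c, d]], det = a*d - b*c.
det(B) = (-4)*(3) - (-1)*(-1) = -12 - 1 = -13.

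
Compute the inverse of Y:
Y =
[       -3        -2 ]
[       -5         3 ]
det(Y) = -19
Y⁻¹ =
[    -3/19     -2/19 ]
[    -5/19      3/19 ]

For a 2×2 matrix Y = [[a, b], [c, d]] with det(Y) ≠ 0, Y⁻¹ = (1/det(Y)) * [[d, -b], [-c, a]].
det(Y) = (-3)*(3) - (-2)*(-5) = -9 - 10 = -19.
Y⁻¹ = (1/-19) * [[3, 2], [5, -3]].
Dividing each entry by -19 and reducing:
Y⁻¹ =
[    -3/19     -2/19 ]
[    -5/19      3/19 ]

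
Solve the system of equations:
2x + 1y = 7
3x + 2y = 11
x = 3, y = 1

Use elimination (row reduction):
Equation 1: 2x + 1y = 7.
Equation 2: 3x + 2y = 11.
Multiply Eq1 by 3 and Eq2 by 2: 6x + 3y = 21;  6x + 4y = 22.
Subtract: (1)y = 1, so y = 1.
Back-substitute into Eq1: 2x + 1*(1) = 7, so x = 3.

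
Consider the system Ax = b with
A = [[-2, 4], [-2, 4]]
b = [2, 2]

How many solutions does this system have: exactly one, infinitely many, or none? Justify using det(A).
Infinitely many solutions

det(A) = (-2)*(4) - (4)*(-2) = 0, so A is singular (column 2 is -2 times column 1).
b = [2, 2] = -1 * column 1 of A, so b lies in the column space of A.
A singular matrix whose right-hand side is in its column space gives a 1-parameter family of solutions — infinitely many.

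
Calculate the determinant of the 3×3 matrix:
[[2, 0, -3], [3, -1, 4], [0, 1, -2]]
-13

Expansion along first row:
det = 2·det([[-1,4],[1,-2]]) - 0·det([[3,4],[0,-2]]) + -3·det([[3,-1],[0,1]])
    = 2·(-1·-2 - 4·1) - 0·(3·-2 - 4·0) + -3·(3·1 - -1·0)
    = 2·-2 - 0·-6 + -3·3
    = -4 + 0 + -9 = -13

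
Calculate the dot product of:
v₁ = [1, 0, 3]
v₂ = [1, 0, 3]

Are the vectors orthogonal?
10, No

The dot product is the sum of products of corresponding components.
v₁·v₂ = (1)*(1) + (0)*(0) + (3)*(3) = 1 + 0 + 9 = 10.
Two vectors are orthogonal iff their dot product is 0; here the dot product is 10, so the vectors are not orthogonal.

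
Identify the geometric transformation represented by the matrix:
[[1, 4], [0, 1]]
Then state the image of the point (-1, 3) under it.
horizontal shear with factor 4; image of (-1, 3) is (11, 3)

The matrix [[1, k], [0, 1]] sends (x, y) to (x + 4y, y), leaving the y-coordinate fixed: a horizontal shear.
The matrix [[1, 4], [0, 1]] represents: horizontal shear with factor 4.
Applying it to (-1, 3): [1·-1 + 4·3, 0·-1 + 1·3] = (11, 3).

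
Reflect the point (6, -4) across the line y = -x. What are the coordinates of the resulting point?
(4, -6)

Reflection across line y = -x: (6, -4) → (4, -6)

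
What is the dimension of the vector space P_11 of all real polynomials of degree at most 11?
Dimension = 12

A polynomial of degree at most 11 can be written as a₀ + a₁x + a₂x² + … + a_11x^11, with 12 free coefficients a₀, …, a_11.
The set {1, x, x², …, x^11} is a basis: it spans P_11 (every such polynomial is a linear combination of these) and is linearly independent (a polynomial is zero iff all its coefficients are zero).
Therefore dim(P_11) = 11 + 1 = 12.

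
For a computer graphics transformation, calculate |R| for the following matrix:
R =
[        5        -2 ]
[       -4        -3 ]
det(R) = -23

For a 2×2 matrix [[a, b], [c, d]], det = a*d - b*c.
det(R) = (5)*(-3) - (-2)*(-4) = -15 - 8 = -23.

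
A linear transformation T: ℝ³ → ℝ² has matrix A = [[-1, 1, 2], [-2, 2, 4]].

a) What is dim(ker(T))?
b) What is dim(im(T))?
dim(ker) = 2, dim(im) = 1

Observe that row 2 = 2 × row 1 (so the rows are linearly dependent).
Thus rank(A) = 1 (only one linearly independent row).
dim(im(T)) = rank(A) = 1.
By the rank-nullity theorem applied to T: ℝ³ → ℝ², rank(A) + nullity(A) = 3 (the domain dimension), so dim(ker(T)) = 3 - 1 = 2.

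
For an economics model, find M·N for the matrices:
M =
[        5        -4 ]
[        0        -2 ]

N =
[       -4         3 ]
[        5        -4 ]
MN =
[      -40        31 ]
[      -10         8 ]

Matrix multiplication: (MN)[i][j] = sum over k of M[i][k] * N[k][j].
  (MN)[0][0] = (5)*(-4) + (-4)*(5) = -40
  (MN)[0][1] = (5)*(3) + (-4)*(-4) = 31
  (MN)[1][0] = (0)*(-4) + (-2)*(5) = -10
  (MN)[1][1] = (0)*(3) + (-2)*(-4) = 8
MN =
[      -40        31 ]
[      -10         8 ]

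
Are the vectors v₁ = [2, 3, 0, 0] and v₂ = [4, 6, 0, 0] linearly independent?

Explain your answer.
No, linearly dependent (v₂ = 2·v₁)

Check whether there is a scalar k with v₂ = k·v₁.
Comparing components, k = 2 satisfies 2·[2, 3, 0, 0] = [4, 6, 0, 0].
Since v₂ is a scalar multiple of v₁, the two vectors are linearly dependent.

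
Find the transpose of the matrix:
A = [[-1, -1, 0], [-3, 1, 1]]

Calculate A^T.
[[-1, -3], [-1, 1], [0, 1]]

The transpose sends entry (i,j) to (j,i); rows become columns.
Row 0 of A: [-1, -1, 0] -> column 0 of A^T.
Row 1 of A: [-3, 1, 1] -> column 1 of A^T.
A^T = [[-1, -3], [-1, 1], [0, 1]]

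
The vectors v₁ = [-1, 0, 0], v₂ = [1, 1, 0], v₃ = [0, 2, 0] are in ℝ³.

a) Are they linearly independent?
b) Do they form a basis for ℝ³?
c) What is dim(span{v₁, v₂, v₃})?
Not independent, not a basis, dim(span) = 2

Check whether v₃ can be written as a linear combination of v₁ and v₂.
v₃ = (2)·v₁ + (2)·v₂ = [0, 2, 0], so the three vectors are linearly dependent.
Thus they do not form a basis for ℝ³, and dim(span{v₁, v₂, v₃}) = 2 (spanned by v₁ and v₂).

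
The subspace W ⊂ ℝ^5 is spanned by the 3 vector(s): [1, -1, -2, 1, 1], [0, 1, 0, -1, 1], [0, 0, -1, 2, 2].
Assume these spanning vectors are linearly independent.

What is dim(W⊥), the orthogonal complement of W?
dim(W⊥) = 2

For any subspace W of ℝ^n, dim(W) + dim(W⊥) = n (the whole-space dimension).
Here the given 3 vectors are linearly independent, so dim(W) = 3.
Thus dim(W⊥) = n - dim(W) = 5 - 3 = 2.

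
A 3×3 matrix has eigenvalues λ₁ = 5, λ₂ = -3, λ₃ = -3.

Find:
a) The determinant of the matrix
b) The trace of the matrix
det = 45, trace = -1

Two standard eigenvalue identities:
- det(A) equals the product of the eigenvalues (counted with multiplicity).
- trace(A) equals the sum of the eigenvalues.
det(A) = (5)*(-3)*(-3) = 45.
trace(A) = 5 - 3 - 3 = -1.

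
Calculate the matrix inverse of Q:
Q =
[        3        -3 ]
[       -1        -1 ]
det(Q) = -6
Q⁻¹ =
[      1/6      -1/2 ]
[     -1/6      -1/2 ]

For a 2×2 matrix Q = [[a, b], [c, d]] with det(Q) ≠ 0, Q⁻¹ = (1/det(Q)) * [[d, -b], [-c, a]].
det(Q) = (3)*(-1) - (-3)*(-1) = -3 - 3 = -6.
Q⁻¹ = (1/-6) * [[-1, 3], [1, 3]].
Dividing each entry by -6 and reducing:
Q⁻¹ =
[      1/6      -1/2 ]
[     -1/6      -1/2 ]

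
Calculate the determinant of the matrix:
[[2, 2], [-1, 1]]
4

For a 2×2 matrix [[a, b], [c, d]], det = ad - bc
det = (2)(1) - (2)(-1) = 2 - -2 = 4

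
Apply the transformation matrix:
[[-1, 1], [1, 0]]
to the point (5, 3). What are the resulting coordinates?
(-2, 5)

Matrix multiplication:
[[-1, 1], [1, 0]] × [5, 3]ᵀ
= [-1×5 + 1×3, 1×5 + 0×3]ᵀ
= [-2.0000, 5.0000]ᵀ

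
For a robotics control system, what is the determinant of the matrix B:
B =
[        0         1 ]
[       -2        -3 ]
det(B) = 2

For a 2×2 matrix [[a, b], [c, d]], det = a*d - b*c.
det(B) = (0)*(-3) - (1)*(-2) = 0 + 2 = 2.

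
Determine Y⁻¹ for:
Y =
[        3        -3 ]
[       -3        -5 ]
det(Y) = -24
Y⁻¹ =
[     5/24      -1/8 ]
[     -1/8      -1/8 ]

For a 2×2 matrix Y = [[a, b], [c, d]] with det(Y) ≠ 0, Y⁻¹ = (1/det(Y)) * [[d, -b], [-c, a]].
det(Y) = (3)*(-5) - (-3)*(-3) = -15 - 9 = -24.
Y⁻¹ = (1/-24) * [[-5, 3], [3, 3]].
Dividing each entry by -24 and reducing:
Y⁻¹ =
[     5/24      -1/8 ]
[     -1/8      -1/8 ]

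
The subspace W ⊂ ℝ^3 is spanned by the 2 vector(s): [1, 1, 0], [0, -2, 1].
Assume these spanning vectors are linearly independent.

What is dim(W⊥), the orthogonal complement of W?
dim(W⊥) = 1

For any subspace W of ℝ^n, dim(W) + dim(W⊥) = n (the whole-space dimension).
Here the given 2 vectors are linearly independent, so dim(W) = 2.
Thus dim(W⊥) = n - dim(W) = 3 - 2 = 1.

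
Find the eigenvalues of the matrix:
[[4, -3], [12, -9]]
λ = -5 and λ = 0

Characteristic equation: det(A - λI) = 0
λ² - (trace)λ + (det) = 0
λ² - (-5)λ + (0) = 0
λ² + 5λ + 0 = 0
Solving: λ = -5, 0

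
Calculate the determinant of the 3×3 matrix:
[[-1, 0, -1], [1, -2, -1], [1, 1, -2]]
-8

Expansion along first row:
det = -1·det([[-2,-1],[1,-2]]) - 0·det([[1,-1],[1,-2]]) + -1·det([[1,-2],[1,1]])
    = -1·(-2·-2 - -1·1) - 0·(1·-2 - -1·1) + -1·(1·1 - -2·1)
    = -1·5 - 0·-1 + -1·3
    = -5 + 0 + -3 = -8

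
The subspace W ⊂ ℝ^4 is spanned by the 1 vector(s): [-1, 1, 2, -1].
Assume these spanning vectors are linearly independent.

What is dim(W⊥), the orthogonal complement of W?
dim(W⊥) = 3

For any subspace W of ℝ^n, dim(W) + dim(W⊥) = n (the whole-space dimension).
Here the given 1 vectors are linearly independent, so dim(W) = 1.
Thus dim(W⊥) = n - dim(W) = 4 - 1 = 3.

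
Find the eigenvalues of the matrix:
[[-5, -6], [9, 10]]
λ = 1 and λ = 4

Characteristic equation: det(A - λI) = 0
λ² - (trace)λ + (det) = 0
λ² - (5)λ + (4) = 0
λ² - 5λ + 4 = 0
Solving: λ = 1, 4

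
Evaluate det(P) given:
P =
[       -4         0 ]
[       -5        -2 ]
det(P) = 8

For a 2×2 matrix [[a, b], [c, d]], det = a*d - b*c.
det(P) = (-4)*(-2) - (0)*(-5) = 8 - 0 = 8.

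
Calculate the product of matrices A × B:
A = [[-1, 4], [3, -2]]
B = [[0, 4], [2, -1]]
[[8, -8], [-4, 14]]

Matrix multiplication:
C[0][0] = -1×0 + 4×2 = 8
C[0][1] = -1×4 + 4×-1 = -8
C[1][0] = 3×0 + -2×2 = -4
C[1][1] = 3×4 + -2×-1 = 14
Result: [[8, -8], [-4, 14]]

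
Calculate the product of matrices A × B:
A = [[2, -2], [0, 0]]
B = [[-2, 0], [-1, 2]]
[[-2, -4], [0, 0]]

Matrix multiplication:
C[0][0] = 2×-2 + -2×-1 = -2
C[0][1] = 2×0 + -2×2 = -4
C[1][0] = 0×-2 + 0×-1 = 0
C[1][1] = 0×0 + 0×2 = 0
Result: [[-2, -4], [0, 0]]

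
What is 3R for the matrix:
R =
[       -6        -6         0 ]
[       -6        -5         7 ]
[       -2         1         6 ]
3R =
[      -18       -18         0 ]
[      -18       -15        21 ]
[       -6         3        18 ]

Scalar multiplication is elementwise: (3R)[i][j] = 3 * R[i][j].
  (3R)[0][0] = 3 * (-6) = -18
  (3R)[0][1] = 3 * (-6) = -18
  (3R)[0][2] = 3 * (0) = 0
  (3R)[1][0] = 3 * (-6) = -18
  (3R)[1][1] = 3 * (-5) = -15
  (3R)[1][2] = 3 * (7) = 21
  (3R)[2][0] = 3 * (-2) = -6
  (3R)[2][1] = 3 * (1) = 3
  (3R)[2][2] = 3 * (6) = 18
3R =
[      -18       -18         0 ]
[      -18       -15        21 ]
[       -6         3        18 ]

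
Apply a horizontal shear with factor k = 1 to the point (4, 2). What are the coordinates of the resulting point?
(6, 2)

Shear matrix for horizontal shear with factor k = 1:
[[1, 1], [0, 1]]
Result: (4, 2) → (6, 2)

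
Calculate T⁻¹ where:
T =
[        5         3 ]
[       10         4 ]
det(T) = -10
T⁻¹ =
[     -2/5      3/10 ]
[        1      -1/2 ]

For a 2×2 matrix T = [[a, b], [c, d]] with det(T) ≠ 0, T⁻¹ = (1/det(T)) * [[d, -b], [-c, a]].
det(T) = (5)*(4) - (3)*(10) = 20 - 30 = -10.
T⁻¹ = (1/-10) * [[4, -3], [-10, 5]].
Dividing each entry by -10 and reducing:
T⁻¹ =
[     -2/5      3/10 ]
[        1      -1/2 ]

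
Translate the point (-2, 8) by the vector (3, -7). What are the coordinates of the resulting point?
(1, 1)

Translation by (3, -7):
x' = -2 + 3 = 1
y' = 8 + -7 = 1
Homogeneous matrix: [[1, 0, 3], [0, 1, -7], [0, 0, 1]]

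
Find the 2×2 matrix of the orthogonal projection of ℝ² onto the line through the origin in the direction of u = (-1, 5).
[[1/26, -5/26], [-5/26, 25/26]]

The orthogonal projection onto the line spanned by a nonzero vector u = (a, b) has matrix P = (u uᵀ) / (uᵀ u) = (1/(a² + b²)) · [[a², ab], [ab, b²]].
Here u = (-1, 5), so a² + b² = 1 + 25 = 26.
P = (1/26) · [[1, -5], [-5, 25]] = [[1/26, -5/26], [-5/26, 25/26]].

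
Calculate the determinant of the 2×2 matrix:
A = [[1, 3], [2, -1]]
-7

For A = [[a, b], [c, d]], det(A) = a*d - b*c.
det(A) = (1)*(-1) - (3)*(2) = -1 - 6 = -7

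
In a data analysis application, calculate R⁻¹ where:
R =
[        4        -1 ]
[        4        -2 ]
det(R) = -4
R⁻¹ =
[      1/2      -1/4 ]
[        1        -1 ]

For a 2×2 matrix R = [[a, b], [c, d]] with det(R) ≠ 0, R⁻¹ = (1/det(R)) * [[d, -b], [-c, a]].
det(R) = (4)*(-2) - (-1)*(4) = -8 + 4 = -4.
R⁻¹ = (1/-4) * [[-2, 1], [-4, 4]].
Dividing each entry by -4 and reducing:
R⁻¹ =
[      1/2      -1/4 ]
[        1        -1 ]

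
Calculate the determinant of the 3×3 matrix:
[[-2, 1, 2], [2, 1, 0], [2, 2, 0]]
4

Expansion along first row:
det = -2·det([[1,0],[2,0]]) - 1·det([[2,0],[2,0]]) + 2·det([[2,1],[2,2]])
    = -2·(1·0 - 0·2) - 1·(2·0 - 0·2) + 2·(2·2 - 1·2)
    = -2·0 - 1·0 + 2·2
    = 0 + 0 + 4 = 4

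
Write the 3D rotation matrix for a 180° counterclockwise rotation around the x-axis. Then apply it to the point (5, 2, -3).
R = [[1, 0, 0], [0, -1, 0], [0, 0, -1]]; R·(5, 2, -3) = (5, -2, 3)

Rotation matrix for 180° around x-axis:
cos(180°) = -1, sin(180°) = 0
R = [[1, 0, 0], [0, -1, 0], [0, 0, -1]]
Apply to (5, 2, -3): R·[5, 2, -3]ᵀ = (5, -2, 3)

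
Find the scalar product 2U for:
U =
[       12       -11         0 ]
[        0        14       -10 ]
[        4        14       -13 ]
2U =
[       24       -22         0 ]
[        0        28       -20 ]
[        8        28       -26 ]

Scalar multiplication is elementwise: (2U)[i][j] = 2 * U[i][j].
  (2U)[0][0] = 2 * (12) = 24
  (2U)[0][1] = 2 * (-11) = -22
  (2U)[0][2] = 2 * (0) = 0
  (2U)[1][0] = 2 * (0) = 0
  (2U)[1][1] = 2 * (14) = 28
  (2U)[1][2] = 2 * (-10) = -20
  (2U)[2][0] = 2 * (4) = 8
  (2U)[2][1] = 2 * (14) = 28
  (2U)[2][2] = 2 * (-13) = -26
2U =
[       24       -22         0 ]
[        0        28       -20 ]
[        8        28       -26 ]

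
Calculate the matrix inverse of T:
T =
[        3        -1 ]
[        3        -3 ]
det(T) = -6
T⁻¹ =
[      1/2      -1/6 ]
[      1/2      -1/2 ]

For a 2×2 matrix T = [[a, b], [c, d]] with det(T) ≠ 0, T⁻¹ = (1/det(T)) * [[d, -b], [-c, a]].
det(T) = (3)*(-3) - (-1)*(3) = -9 + 3 = -6.
T⁻¹ = (1/-6) * [[-3, 1], [-3, 3]].
Dividing each entry by -6 and reducing:
T⁻¹ =
[      1/2      -1/6 ]
[      1/2      -1/2 ]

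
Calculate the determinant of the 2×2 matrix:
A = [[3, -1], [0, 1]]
3

For A = [[a, b], [c, d]], det(A) = a*d - b*c.
det(A) = (3)*(1) - (-1)*(0) = 3 - 0 = 3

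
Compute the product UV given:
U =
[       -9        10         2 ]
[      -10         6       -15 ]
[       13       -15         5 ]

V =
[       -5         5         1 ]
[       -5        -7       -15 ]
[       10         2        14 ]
UV =
[       15      -111      -131 ]
[     -130      -122      -310 ]
[       60       180       308 ]

Matrix multiplication: (UV)[i][j] = sum over k of U[i][k] * V[k][j].
  (UV)[0][0] = (-9)*(-5) + (10)*(-5) + (2)*(10) = 15
  (UV)[0][1] = (-9)*(5) + (10)*(-7) + (2)*(2) = -111
  (UV)[0][2] = (-9)*(1) + (10)*(-15) + (2)*(14) = -131
  (UV)[1][0] = (-10)*(-5) + (6)*(-5) + (-15)*(10) = -130
  (UV)[1][1] = (-10)*(5) + (6)*(-7) + (-15)*(2) = -122
  (UV)[1][2] = (-10)*(1) + (6)*(-15) + (-15)*(14) = -310
  (UV)[2][0] = (13)*(-5) + (-15)*(-5) + (5)*(10) = 60
  (UV)[2][1] = (13)*(5) + (-15)*(-7) + (5)*(2) = 180
  (UV)[2][2] = (13)*(1) + (-15)*(-15) + (5)*(14) = 308
UV =
[       15      -111      -131 ]
[     -130      -122      -310 ]
[       60       180       308 ]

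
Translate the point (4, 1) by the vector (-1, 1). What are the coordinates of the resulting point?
(3, 2)

Translation by (-1, 1):
x' = 4 + -1 = 3
y' = 1 + 1 = 2
Homogeneous matrix: [[1, 0, -1], [0, 1, 1], [0, 0, 1]]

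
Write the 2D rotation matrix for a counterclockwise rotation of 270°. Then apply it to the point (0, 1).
R = [[0, 1], [-1, 0]]; R·(0, 1) = (1, 0)

Rotation matrix formula: R(θ) = [[cos θ, -sin θ], [sin θ, cos θ]]
For θ = 270°:
cos(270°) = 0
sin(270°) = -1
R = [[0, 1], [-1, 0]]
Apply to (0, 1): [0·0 + (1)·1, -1·0 + 0·1] = (1, 0)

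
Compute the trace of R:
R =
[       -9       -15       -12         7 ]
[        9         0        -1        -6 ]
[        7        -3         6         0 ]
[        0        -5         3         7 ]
tr(R) = -9 + 0 + 6 + 7 = 4

The trace of a square matrix is the sum of its diagonal entries.
Diagonal entries of R: R[0][0] = -9, R[1][1] = 0, R[2][2] = 6, R[3][3] = 7.
tr(R) = -9 + 0 + 6 + 7 = 4.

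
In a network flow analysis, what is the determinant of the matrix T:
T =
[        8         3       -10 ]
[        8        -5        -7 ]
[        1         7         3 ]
det(T) = -431

Expand along row 0 (cofactor expansion): det(T) = a*(e*i - f*h) - b*(d*i - f*g) + c*(d*h - e*g), where the 3×3 is [[a, b, c], [d, e, f], [g, h, i]].
Minor M_00 = (-5)*(3) - (-7)*(7) = -15 + 49 = 34.
Minor M_01 = (8)*(3) - (-7)*(1) = 24 + 7 = 31.
Minor M_02 = (8)*(7) - (-5)*(1) = 56 + 5 = 61.
det(T) = (8)*(34) - (3)*(31) + (-10)*(61) = 272 - 93 - 610 = -431.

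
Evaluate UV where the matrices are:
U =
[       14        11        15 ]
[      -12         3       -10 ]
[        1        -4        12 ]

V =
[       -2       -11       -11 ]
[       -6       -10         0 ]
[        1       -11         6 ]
UV =
[      -79      -429       -64 ]
[       -4       212        72 ]
[       34      -103        61 ]

Matrix multiplication: (UV)[i][j] = sum over k of U[i][k] * V[k][j].
  (UV)[0][0] = (14)*(-2) + (11)*(-6) + (15)*(1) = -79
  (UV)[0][1] = (14)*(-11) + (11)*(-10) + (15)*(-11) = -429
  (UV)[0][2] = (14)*(-11) + (11)*(0) + (15)*(6) = -64
  (UV)[1][0] = (-12)*(-2) + (3)*(-6) + (-10)*(1) = -4
  (UV)[1][1] = (-12)*(-11) + (3)*(-10) + (-10)*(-11) = 212
  (UV)[1][2] = (-12)*(-11) + (3)*(0) + (-10)*(6) = 72
  (UV)[2][0] = (1)*(-2) + (-4)*(-6) + (12)*(1) = 34
  (UV)[2][1] = (1)*(-11) + (-4)*(-10) + (12)*(-11) = -103
  (UV)[2][2] = (1)*(-11) + (-4)*(0) + (12)*(6) = 61
UV =
[      -79      -429       -64 ]
[       -4       212        72 ]
[       34      -103        61 ]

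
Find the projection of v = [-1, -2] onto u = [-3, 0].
[-1, 0]

The projection of v onto u is proj_u(v) = ((v·u) / (u·u)) · u.
v·u = (-1)*(-3) + (-2)*(0) = 3.
u·u = (-3)*(-3) + (0)*(0) = 9.
coefficient = 3 / 9 = 1/3.
proj_u(v) = 1/3 · [-3, 0] = [-1, 0].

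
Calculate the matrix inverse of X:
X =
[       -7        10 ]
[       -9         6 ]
det(X) = 48
X⁻¹ =
[      1/8     -5/24 ]
[     3/16     -7/48 ]

For a 2×2 matrix X = [[a, b], [c, d]] with det(X) ≠ 0, X⁻¹ = (1/det(X)) * [[d, -b], [-c, a]].
det(X) = (-7)*(6) - (10)*(-9) = -42 + 90 = 48.
X⁻¹ = (1/48) * [[6, -10], [9, -7]].
Dividing each entry by 48 and reducing:
X⁻¹ =
[      1/8     -5/24 ]
[     3/16     -7/48 ]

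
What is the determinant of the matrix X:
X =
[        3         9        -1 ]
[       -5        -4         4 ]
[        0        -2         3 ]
det(X) = 113

Expand along row 0 (cofactor expansion): det(X) = a*(e*i - f*h) - b*(d*i - f*g) + c*(d*h - e*g), where the 3×3 is [[a, b, c], [d, e, f], [g, h, i]].
Minor M_00 = (-4)*(3) - (4)*(-2) = -12 + 8 = -4.
Minor M_01 = (-5)*(3) - (4)*(0) = -15 - 0 = -15.
Minor M_02 = (-5)*(-2) - (-4)*(0) = 10 - 0 = 10.
det(X) = (3)*(-4) - (9)*(-15) + (-1)*(10) = -12 + 135 - 10 = 113.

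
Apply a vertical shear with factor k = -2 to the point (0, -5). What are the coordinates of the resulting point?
(0, -5)

Shear matrix for vertical shear with factor k = -2:
[[1, 0], [-2, 1]]
Result: (0, -5) → (0, -5)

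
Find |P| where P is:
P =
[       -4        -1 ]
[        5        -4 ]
det(P) = 21

For a 2×2 matrix [[a, b], [c, d]], det = a*d - b*c.
det(P) = (-4)*(-4) - (-1)*(5) = 16 + 5 = 21.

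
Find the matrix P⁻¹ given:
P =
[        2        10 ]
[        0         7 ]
det(P) = 14
P⁻¹ =
[      1/2      -5/7 ]
[        0       1/7 ]

For a 2×2 matrix P = [[a, b], [c, d]] with det(P) ≠ 0, P⁻¹ = (1/det(P)) * [[d, -b], [-c, a]].
det(P) = (2)*(7) - (10)*(0) = 14 - 0 = 14.
P⁻¹ = (1/14) * [[7, -10], [0, 2]].
Dividing each entry by 14 and reducing:
P⁻¹ =
[      1/2      -5/7 ]
[        0       1/7 ]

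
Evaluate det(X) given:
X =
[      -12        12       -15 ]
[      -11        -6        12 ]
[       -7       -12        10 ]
det(X) = -2046

Expand along row 0 (cofactor expansion): det(X) = a*(e*i - f*h) - b*(d*i - f*g) + c*(d*h - e*g), where the 3×3 is [[a, b, c], [d, e, f], [g, h, i]].
Minor M_00 = (-6)*(10) - (12)*(-12) = -60 + 144 = 84.
Minor M_01 = (-11)*(10) - (12)*(-7) = -110 + 84 = -26.
Minor M_02 = (-11)*(-12) - (-6)*(-7) = 132 - 42 = 90.
det(X) = (-12)*(84) - (12)*(-26) + (-15)*(90) = -1008 + 312 - 1350 = -2046.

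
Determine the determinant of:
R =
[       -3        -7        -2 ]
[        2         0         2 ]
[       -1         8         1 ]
det(R) = 44

Expand along row 0 (cofactor expansion): det(R) = a*(e*i - f*h) - b*(d*i - f*g) + c*(d*h - e*g), where the 3×3 is [[a, b, c], [d, e, f], [g, h, i]].
Minor M_00 = (0)*(1) - (2)*(8) = 0 - 16 = -16.
Minor M_01 = (2)*(1) - (2)*(-1) = 2 + 2 = 4.
Minor M_02 = (2)*(8) - (0)*(-1) = 16 - 0 = 16.
det(R) = (-3)*(-16) - (-7)*(4) + (-2)*(16) = 48 + 28 - 32 = 44.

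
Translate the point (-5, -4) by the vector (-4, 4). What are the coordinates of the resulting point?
(-9, 0)

Translation by (-4, 4):
x' = -5 + -4 = -9
y' = -4 + 4 = 0
Homogeneous matrix: [[1, 0, -4], [0, 1, 4], [0, 0, 1]]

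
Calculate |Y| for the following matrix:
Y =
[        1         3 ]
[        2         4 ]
det(Y) = -2

For a 2×2 matrix [[a, b], [c, d]], det = a*d - b*c.
det(Y) = (1)*(4) - (3)*(2) = 4 - 6 = -2.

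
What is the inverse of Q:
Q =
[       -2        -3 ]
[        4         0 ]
det(Q) = 12
Q⁻¹ =
[        0       1/4 ]
[     -1/3      -1/6 ]

For a 2×2 matrix Q = [[a, b], [c, d]] with det(Q) ≠ 0, Q⁻¹ = (1/det(Q)) * [[d, -b], [-c, a]].
det(Q) = (-2)*(0) - (-3)*(4) = 0 + 12 = 12.
Q⁻¹ = (1/12) * [[0, 3], [-4, -2]].
Dividing each entry by 12 and reducing:
Q⁻¹ =
[        0       1/4 ]
[     -1/3      -1/6 ]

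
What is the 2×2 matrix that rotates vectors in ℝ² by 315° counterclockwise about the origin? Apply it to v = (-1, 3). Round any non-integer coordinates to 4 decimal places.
R = [[√2/2, √2/2], [-√2/2, √2/2]]; R·v = (1.4142, 2.8284)

A counterclockwise rotation by angle θ in ℝ² has matrix R(θ) = [[cos θ, -sin θ], [sin θ, cos θ]].
For θ = 315°: cos θ = √2/2, sin θ = -√2/2.
R(315°) = [[√2/2, √2/2], [-√2/2, √2/2]].
R·v = [√2/2·-1 + (√2/2)·3, -√2/2·-1 + √2/2·3] = (1.4142, 2.8284).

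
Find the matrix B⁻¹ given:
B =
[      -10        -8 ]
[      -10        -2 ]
det(B) = -60
B⁻¹ =
[     1/30     -2/15 ]
[     -1/6       1/6 ]

For a 2×2 matrix B = [[a, b], [c, d]] with det(B) ≠ 0, B⁻¹ = (1/det(B)) * [[d, -b], [-c, a]].
det(B) = (-10)*(-2) - (-8)*(-10) = 20 - 80 = -60.
B⁻¹ = (1/-60) * [[-2, 8], [10, -10]].
Dividing each entry by -60 and reducing:
B⁻¹ =
[     1/30     -2/15 ]
[     -1/6       1/6 ]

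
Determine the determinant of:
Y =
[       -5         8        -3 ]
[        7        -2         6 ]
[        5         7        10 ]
det(Y) = -187

Expand along row 0 (cofactor expansion): det(Y) = a*(e*i - f*h) - b*(d*i - f*g) + c*(d*h - e*g), where the 3×3 is [[a, b, c], [d, e, f], [g, h, i]].
Minor M_00 = (-2)*(10) - (6)*(7) = -20 - 42 = -62.
Minor M_01 = (7)*(10) - (6)*(5) = 70 - 30 = 40.
Minor M_02 = (7)*(7) - (-2)*(5) = 49 + 10 = 59.
det(Y) = (-5)*(-62) - (8)*(40) + (-3)*(59) = 310 - 320 - 177 = -187.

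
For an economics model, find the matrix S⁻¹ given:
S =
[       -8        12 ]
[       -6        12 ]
det(S) = -24
S⁻¹ =
[     -1/2       1/2 ]
[     -1/4       1/3 ]

For a 2×2 matrix S = [[a, b], [c, d]] with det(S) ≠ 0, S⁻¹ = (1/det(S)) * [[d, -b], [-c, a]].
det(S) = (-8)*(12) - (12)*(-6) = -96 + 72 = -24.
S⁻¹ = (1/-24) * [[12, -12], [6, -8]].
Dividing each entry by -24 and reducing:
S⁻¹ =
[     -1/2       1/2 ]
[     -1/4       1/3 ]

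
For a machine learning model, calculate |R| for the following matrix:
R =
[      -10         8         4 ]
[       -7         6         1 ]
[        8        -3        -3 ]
det(R) = -62

Expand along row 0 (cofactor expansion): det(R) = a*(e*i - f*h) - b*(d*i - f*g) + c*(d*h - e*g), where the 3×3 is [[a, b, c], [d, e, f], [g, h, i]].
Minor M_00 = (6)*(-3) - (1)*(-3) = -18 + 3 = -15.
Minor M_01 = (-7)*(-3) - (1)*(8) = 21 - 8 = 13.
Minor M_02 = (-7)*(-3) - (6)*(8) = 21 - 48 = -27.
det(R) = (-10)*(-15) - (8)*(13) + (4)*(-27) = 150 - 104 - 108 = -62.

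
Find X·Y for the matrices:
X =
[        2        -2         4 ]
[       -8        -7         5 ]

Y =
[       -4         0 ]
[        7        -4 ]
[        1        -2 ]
XY =
[      -18         0 ]
[      -12        18 ]

Matrix multiplication: (XY)[i][j] = sum over k of X[i][k] * Y[k][j].
  (XY)[0][0] = (2)*(-4) + (-2)*(7) + (4)*(1) = -18
  (XY)[0][1] = (2)*(0) + (-2)*(-4) + (4)*(-2) = 0
  (XY)[1][0] = (-8)*(-4) + (-7)*(7) + (5)*(1) = -12
  (XY)[1][1] = (-8)*(0) + (-7)*(-4) + (5)*(-2) = 18
XY =
[      -18         0 ]
[      -12        18 ]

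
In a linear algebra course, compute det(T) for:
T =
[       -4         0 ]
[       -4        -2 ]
det(T) = 8

For a 2×2 matrix [[a, b], [c, d]], det = a*d - b*c.
det(T) = (-4)*(-2) - (0)*(-4) = 8 - 0 = 8.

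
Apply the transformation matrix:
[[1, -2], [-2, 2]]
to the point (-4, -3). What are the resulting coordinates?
(2, 2)

Matrix multiplication:
[[1, -2], [-2, 2]] × [-4, -3]ᵀ
= [1×-4 + -2×-3, -2×-4 + 2×-3]ᵀ
= [2.0000, 2.0000]ᵀ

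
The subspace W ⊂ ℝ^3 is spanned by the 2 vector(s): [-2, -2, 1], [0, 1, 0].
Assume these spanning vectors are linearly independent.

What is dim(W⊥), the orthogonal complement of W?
dim(W⊥) = 1

For any subspace W of ℝ^n, dim(W) + dim(W⊥) = n (the whole-space dimension).
Here the given 2 vectors are linearly independent, so dim(W) = 2.
Thus dim(W⊥) = n - dim(W) = 3 - 2 = 1.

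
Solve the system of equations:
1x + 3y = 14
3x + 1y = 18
x = 5, y = 3

Use elimination (row reduction):
Equation 1: 1x + 3y = 14.
Equation 2: 3x + 1y = 18.
Multiply Eq1 by 3 and Eq2 by 1: 3x + 9y = 42;  3x + 1y = 18.
Subtract: (-8)y = -24, so y = 3.
Back-substitute into Eq1: 1x + 3*(3) = 14, so x = 5.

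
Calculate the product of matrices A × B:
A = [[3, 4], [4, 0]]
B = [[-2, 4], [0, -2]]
[[-6, 4], [-8, 16]]

Matrix multiplication:
C[0][0] = 3×-2 + 4×0 = -6
C[0][1] = 3×4 + 4×-2 = 4
C[1][0] = 4×-2 + 0×0 = -8
C[1][1] = 4×4 + 0×-2 = 16
Result: [[-6, 4], [-8, 16]]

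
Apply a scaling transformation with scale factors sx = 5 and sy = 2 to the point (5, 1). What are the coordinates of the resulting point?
(25, 2)

Scaling matrix:
[[5, 0], [0, 2]]
Result: (5 × 5, 1 × 2) = (25, 2)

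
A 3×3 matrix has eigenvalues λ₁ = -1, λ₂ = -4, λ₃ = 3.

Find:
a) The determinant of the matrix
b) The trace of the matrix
det = 12, trace = -2

Two standard eigenvalue identities:
- det(A) equals the product of the eigenvalues (counted with multiplicity).
- trace(A) equals the sum of the eigenvalues.
det(A) = (-1)*(-4)*(3) = 12.
trace(A) = -1 - 4 + 3 = -2.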